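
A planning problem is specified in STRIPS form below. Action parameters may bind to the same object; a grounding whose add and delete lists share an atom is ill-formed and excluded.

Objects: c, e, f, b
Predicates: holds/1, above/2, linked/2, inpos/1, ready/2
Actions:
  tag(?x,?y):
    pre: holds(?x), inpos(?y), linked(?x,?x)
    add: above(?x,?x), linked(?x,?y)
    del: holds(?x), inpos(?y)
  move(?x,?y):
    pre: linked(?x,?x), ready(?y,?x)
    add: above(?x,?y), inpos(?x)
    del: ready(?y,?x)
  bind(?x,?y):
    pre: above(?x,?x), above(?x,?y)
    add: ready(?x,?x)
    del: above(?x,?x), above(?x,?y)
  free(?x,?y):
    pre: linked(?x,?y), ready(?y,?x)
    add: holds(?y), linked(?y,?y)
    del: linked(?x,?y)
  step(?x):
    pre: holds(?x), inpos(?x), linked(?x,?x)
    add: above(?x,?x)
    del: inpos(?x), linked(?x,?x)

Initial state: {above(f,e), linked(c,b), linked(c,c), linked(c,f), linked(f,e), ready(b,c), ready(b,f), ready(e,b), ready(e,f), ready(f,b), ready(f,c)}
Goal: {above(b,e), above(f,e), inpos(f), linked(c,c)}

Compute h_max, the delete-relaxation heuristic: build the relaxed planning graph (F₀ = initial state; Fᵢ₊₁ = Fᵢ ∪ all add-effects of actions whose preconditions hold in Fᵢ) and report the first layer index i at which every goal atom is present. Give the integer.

2

F0 = init (11 atoms)
F1 = F0 ∪ {above(c,b), above(c,f), holds(b), holds(e), holds(f), inpos(c), linked(b,b), linked(e,e), linked(f,f)}  (20 atoms)
F2 = F1 ∪ {above(b,b), above(b,e), above(b,f), above(e,e), above(f,b), above(f,f), inpos(b), inpos(f), linked(b,c), linked(e,c), linked(f,c)}  (31 atoms)
goal ⊆ F2  ⇒  h_max = 2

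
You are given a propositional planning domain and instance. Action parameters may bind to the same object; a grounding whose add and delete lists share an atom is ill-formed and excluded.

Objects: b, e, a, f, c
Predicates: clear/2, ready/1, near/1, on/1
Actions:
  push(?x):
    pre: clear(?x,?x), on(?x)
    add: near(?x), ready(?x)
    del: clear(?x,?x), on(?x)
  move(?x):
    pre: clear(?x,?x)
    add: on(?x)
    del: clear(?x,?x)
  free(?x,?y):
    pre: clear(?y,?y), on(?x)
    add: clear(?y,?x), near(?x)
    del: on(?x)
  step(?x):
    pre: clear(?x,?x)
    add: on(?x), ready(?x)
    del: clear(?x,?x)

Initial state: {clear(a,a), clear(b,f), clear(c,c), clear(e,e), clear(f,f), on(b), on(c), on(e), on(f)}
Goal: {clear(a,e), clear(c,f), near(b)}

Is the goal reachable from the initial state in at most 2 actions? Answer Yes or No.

1. free(b,e)  →  {clear(a,a), clear(b,f), clear(c,c), clear(e,b), clear(e,e), clear(f,f), near(b), on(c), on(e), on(f)}
2. free(e,a)  →  {clear(a,a), clear(a,e), clear(b,f), clear(c,c), clear(e,b), clear(e,e), clear(f,f), near(b), near(e), on(c), on(f)}
3. free(f,c)  →  {clear(a,a), clear(a,e), clear(b,f), clear(c,c), clear(c,f), clear(e,b), clear(e,e), clear(f,f), near(b), near(e), near(f), on(c)}
optimal plan length = 3; 3 > 2

No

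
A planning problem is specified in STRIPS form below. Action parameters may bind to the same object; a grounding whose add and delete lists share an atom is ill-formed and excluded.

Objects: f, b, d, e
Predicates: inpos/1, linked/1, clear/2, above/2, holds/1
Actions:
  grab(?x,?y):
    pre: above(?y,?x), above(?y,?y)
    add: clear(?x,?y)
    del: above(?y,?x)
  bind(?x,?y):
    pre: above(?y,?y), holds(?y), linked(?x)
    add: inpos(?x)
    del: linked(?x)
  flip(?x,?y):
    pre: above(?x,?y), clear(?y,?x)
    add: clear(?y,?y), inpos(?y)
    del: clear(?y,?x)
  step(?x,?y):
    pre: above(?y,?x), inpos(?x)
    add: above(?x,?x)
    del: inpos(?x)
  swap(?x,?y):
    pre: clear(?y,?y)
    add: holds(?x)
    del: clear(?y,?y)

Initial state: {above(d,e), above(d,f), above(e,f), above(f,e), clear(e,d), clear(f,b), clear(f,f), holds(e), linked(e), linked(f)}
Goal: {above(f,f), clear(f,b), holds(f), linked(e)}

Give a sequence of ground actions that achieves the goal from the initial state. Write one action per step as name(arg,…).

1. flip(d,e)  →  {above(d,e), above(d,f), above(e,f), above(f,e), clear(e,e), clear(f,b), clear(f,f), holds(e), inpos(e), linked(e), linked(f)}
2. step(e,f)  →  {above(d,e), above(d,f), above(e,e), above(e,f), above(f,e), clear(e,e), clear(f,b), clear(f,f), holds(e), linked(e), linked(f)}
3. bind(f,e)  →  {above(d,e), above(d,f), above(e,e), above(e,f), above(f,e), clear(e,e), clear(f,b), clear(f,f), holds(e), inpos(f), linked(e)}
4. step(f,d)  →  {above(d,e), above(d,f), above(e,e), above(e,f), above(f,e), above(f,f), clear(e,e), clear(f,b), clear(f,f), holds(e), linked(e)}
5. swap(f,f)  →  {above(d,e), above(d,f), above(e,e), above(e,f), above(f,e), above(f,f), clear(e,e), clear(f,b), holds(e), holds(f), linked(e)}

flip(d,e); step(e,f); bind(f,e); step(f,d); swap(f,f)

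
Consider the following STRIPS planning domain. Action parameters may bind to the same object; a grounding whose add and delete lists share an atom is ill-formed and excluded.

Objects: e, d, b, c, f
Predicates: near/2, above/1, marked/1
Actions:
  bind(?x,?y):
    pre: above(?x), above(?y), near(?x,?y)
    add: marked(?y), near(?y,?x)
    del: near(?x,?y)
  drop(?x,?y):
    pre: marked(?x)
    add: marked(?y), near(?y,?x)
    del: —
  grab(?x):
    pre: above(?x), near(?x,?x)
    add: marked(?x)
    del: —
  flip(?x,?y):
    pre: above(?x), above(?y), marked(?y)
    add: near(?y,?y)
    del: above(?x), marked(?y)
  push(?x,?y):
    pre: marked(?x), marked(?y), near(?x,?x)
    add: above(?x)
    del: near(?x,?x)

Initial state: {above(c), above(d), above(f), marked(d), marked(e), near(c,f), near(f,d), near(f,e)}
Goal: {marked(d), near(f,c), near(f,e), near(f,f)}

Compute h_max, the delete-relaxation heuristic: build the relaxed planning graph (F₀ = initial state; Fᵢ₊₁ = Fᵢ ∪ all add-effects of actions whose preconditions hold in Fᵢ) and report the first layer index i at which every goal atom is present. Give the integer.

2

F0 = init (8 atoms)
F1 = F0 ∪ {marked(b), marked(c), marked(f), near(b,d), near(b,e), near(c,d), near(c,e), near(d,d), near(d,e), near(d,f), near(e,d), near(e,e), near(f,c)}  (21 atoms)
F2 = F1 ∪ {above(e), near(b,b), near(b,c), near(b,f), near(c,b), near(c,c), near(d,b), near(d,c), near(e,b), near(e,c), near(e,f), near(f,b), near(f,f)}  (34 atoms)
goal ⊆ F2  ⇒  h_max = 2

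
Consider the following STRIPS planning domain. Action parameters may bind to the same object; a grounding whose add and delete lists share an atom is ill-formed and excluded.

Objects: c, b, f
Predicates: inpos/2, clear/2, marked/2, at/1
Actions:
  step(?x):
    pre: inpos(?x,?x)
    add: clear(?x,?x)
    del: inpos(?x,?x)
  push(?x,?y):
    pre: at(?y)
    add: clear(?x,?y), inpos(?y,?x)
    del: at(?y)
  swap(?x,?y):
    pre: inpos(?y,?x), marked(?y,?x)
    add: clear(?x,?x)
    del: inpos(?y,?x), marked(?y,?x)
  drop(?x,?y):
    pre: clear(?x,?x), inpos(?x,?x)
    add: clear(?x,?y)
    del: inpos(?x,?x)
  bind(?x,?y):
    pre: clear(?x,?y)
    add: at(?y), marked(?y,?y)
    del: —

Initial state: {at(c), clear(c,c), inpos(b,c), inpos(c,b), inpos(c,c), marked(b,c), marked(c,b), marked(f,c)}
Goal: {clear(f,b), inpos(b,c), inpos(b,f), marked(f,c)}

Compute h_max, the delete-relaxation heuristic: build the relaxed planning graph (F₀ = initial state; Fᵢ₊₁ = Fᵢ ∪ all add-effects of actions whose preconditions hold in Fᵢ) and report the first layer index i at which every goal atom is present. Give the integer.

F0 = init (8 atoms)
F1 = F0 ∪ {clear(b,b), clear(b,c), clear(c,b), clear(c,f), clear(f,c), inpos(c,f), marked(c,c)}  (15 atoms)
F2 = F1 ∪ {at(b), at(f), marked(b,b), marked(f,f)}  (19 atoms)
F3 = F2 ∪ {clear(b,f), clear(f,b), clear(f,f), inpos(b,b), inpos(b,f), inpos(f,b), inpos(f,c), inpos(f,f)}  (27 atoms)
goal ⊆ F3  ⇒  h_max = 3

3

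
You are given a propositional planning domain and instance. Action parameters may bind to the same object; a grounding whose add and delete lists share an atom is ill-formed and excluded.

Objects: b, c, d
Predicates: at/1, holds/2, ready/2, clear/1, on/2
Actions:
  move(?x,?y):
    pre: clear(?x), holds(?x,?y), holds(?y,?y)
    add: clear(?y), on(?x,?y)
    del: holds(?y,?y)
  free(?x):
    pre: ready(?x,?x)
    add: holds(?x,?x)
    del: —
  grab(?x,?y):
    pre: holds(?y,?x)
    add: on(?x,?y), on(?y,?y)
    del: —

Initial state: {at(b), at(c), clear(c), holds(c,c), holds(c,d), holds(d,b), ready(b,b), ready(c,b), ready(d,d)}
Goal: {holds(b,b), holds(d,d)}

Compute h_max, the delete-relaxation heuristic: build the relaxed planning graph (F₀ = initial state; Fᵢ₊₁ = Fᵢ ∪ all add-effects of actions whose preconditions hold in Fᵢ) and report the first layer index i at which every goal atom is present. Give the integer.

1

F0 = init (9 atoms)
F1 = F0 ∪ {holds(b,b), holds(d,d), on(b,d), on(c,c), on(d,c), on(d,d)}  (15 atoms)
goal ⊆ F1  ⇒  h_max = 1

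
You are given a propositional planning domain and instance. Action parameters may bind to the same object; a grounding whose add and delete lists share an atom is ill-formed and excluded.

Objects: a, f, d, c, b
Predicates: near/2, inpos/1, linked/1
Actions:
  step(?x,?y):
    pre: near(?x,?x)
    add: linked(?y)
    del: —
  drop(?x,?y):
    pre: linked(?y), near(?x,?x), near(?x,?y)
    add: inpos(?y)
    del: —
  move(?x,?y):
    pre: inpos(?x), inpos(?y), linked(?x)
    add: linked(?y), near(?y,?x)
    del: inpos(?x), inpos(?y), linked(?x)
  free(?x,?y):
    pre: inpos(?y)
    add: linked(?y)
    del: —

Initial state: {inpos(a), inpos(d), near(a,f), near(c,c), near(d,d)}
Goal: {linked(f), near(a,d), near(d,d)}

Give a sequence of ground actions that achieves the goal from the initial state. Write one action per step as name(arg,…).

1. step(d,f)  →  {inpos(a), inpos(d), linked(f), near(a,f), near(c,c), near(d,d)}
2. step(d,d)  →  {inpos(a), inpos(d), linked(d), linked(f), near(a,f), near(c,c), near(d,d)}
3. move(d,a)  →  {linked(a), linked(f), near(a,d), near(a,f), near(c,c), near(d,d)}

step(d,f); step(d,d); move(d,a)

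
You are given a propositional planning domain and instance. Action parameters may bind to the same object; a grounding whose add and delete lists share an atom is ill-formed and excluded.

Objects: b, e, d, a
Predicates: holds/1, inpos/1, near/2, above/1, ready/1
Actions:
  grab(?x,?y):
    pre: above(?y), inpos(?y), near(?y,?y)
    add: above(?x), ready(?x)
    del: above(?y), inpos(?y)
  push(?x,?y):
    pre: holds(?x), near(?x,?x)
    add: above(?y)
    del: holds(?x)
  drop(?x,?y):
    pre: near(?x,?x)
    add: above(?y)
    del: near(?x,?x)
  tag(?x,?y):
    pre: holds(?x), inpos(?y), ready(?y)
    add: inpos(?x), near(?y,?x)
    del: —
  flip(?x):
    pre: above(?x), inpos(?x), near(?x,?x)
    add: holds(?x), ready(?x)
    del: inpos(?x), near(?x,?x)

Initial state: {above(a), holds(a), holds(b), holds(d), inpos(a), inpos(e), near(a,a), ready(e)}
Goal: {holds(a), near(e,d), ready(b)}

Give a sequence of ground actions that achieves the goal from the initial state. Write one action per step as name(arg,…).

grab(b,a); tag(d,e)

1. grab(b,a)  →  {above(b), holds(a), holds(b), holds(d), inpos(e), near(a,a), ready(b), ready(e)}
2. tag(d,e)  →  {above(b), holds(a), holds(b), holds(d), inpos(d), inpos(e), near(a,a), near(e,d), ready(b), ready(e)}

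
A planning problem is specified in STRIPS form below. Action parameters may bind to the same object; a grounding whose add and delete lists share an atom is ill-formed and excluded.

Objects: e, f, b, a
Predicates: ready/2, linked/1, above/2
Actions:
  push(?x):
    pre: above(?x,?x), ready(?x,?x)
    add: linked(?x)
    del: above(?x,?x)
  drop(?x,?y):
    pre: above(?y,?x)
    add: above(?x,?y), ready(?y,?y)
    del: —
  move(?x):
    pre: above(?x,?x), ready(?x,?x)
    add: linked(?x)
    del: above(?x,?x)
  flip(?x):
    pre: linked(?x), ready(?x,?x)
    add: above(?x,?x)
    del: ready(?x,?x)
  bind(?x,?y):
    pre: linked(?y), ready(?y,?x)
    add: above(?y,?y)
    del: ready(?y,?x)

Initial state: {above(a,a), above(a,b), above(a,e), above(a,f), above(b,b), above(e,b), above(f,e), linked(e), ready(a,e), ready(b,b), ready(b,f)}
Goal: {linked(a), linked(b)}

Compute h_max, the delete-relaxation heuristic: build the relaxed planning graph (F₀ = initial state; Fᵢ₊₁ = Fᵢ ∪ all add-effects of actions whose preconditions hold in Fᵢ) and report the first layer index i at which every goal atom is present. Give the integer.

F0 = init (11 atoms)
F1 = F0 ∪ {above(b,a), above(b,e), above(e,a), above(e,f), above(f,a), linked(b), ready(a,a), ready(e,e), ready(f,f)}  (20 atoms)
F2 = F1 ∪ {above(e,e), linked(a)}  (22 atoms)
goal ⊆ F2  ⇒  h_max = 2

2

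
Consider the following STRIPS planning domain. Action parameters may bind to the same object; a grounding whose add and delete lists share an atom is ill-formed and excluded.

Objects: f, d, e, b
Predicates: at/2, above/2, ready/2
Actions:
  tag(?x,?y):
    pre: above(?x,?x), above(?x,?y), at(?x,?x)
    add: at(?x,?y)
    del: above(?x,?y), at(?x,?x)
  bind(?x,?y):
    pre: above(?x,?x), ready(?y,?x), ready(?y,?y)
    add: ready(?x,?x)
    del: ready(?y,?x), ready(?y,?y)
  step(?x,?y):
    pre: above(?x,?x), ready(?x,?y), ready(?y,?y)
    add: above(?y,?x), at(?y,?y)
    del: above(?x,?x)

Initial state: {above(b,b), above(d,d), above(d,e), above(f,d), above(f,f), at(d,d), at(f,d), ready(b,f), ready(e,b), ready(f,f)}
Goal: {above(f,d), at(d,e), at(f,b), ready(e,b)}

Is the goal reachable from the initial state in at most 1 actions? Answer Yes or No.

No

1. tag(d,e)  →  {above(b,b), above(d,d), above(f,d), above(f,f), at(d,e), at(f,d), ready(b,f), ready(e,b), ready(f,f)}
2. step(b,f)  →  {above(d,d), above(f,b), above(f,d), above(f,f), at(d,e), at(f,d), at(f,f), ready(b,f), ready(e,b), ready(f,f)}
3. tag(f,b)  →  {above(d,d), above(f,d), above(f,f), at(d,e), at(f,b), at(f,d), ready(b,f), ready(e,b), ready(f,f)}
optimal plan length = 3; 3 > 1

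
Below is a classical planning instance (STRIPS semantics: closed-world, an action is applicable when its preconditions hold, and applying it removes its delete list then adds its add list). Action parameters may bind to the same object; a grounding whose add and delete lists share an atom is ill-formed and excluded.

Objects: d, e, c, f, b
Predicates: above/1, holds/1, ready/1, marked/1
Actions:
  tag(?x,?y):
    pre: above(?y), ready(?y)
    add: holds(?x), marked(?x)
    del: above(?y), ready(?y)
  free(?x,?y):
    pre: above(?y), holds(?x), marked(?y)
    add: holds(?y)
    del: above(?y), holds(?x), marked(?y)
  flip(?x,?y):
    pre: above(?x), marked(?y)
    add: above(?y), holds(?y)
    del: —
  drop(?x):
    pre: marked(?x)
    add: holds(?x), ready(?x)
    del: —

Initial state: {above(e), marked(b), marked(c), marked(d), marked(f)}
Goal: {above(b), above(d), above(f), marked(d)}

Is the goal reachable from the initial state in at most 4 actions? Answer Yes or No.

Yes

1. flip(e,d)  →  {above(d), above(e), holds(d), marked(b), marked(c), marked(d), marked(f)}
2. flip(d,f)  →  {above(d), above(e), above(f), holds(d), holds(f), marked(b), marked(c), marked(d), marked(f)}
3. flip(d,b)  →  {above(b), above(d), above(e), above(f), holds(b), holds(d), holds(f), marked(b), marked(c), marked(d), marked(f)}
optimal plan length = 3; 3 ≤ 4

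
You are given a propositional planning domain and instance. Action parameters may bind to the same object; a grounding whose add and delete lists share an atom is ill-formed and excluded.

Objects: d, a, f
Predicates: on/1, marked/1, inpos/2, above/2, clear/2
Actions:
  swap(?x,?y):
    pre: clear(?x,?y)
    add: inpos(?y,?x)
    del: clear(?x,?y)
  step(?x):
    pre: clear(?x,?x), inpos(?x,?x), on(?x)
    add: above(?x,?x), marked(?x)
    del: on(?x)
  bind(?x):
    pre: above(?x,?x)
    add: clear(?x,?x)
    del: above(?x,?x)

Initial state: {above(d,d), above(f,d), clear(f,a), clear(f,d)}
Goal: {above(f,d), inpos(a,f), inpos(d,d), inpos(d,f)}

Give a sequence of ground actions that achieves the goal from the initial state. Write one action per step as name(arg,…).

swap(f,d); swap(f,a); bind(d); swap(d,d)

1. swap(f,d)  →  {above(d,d), above(f,d), clear(f,a), inpos(d,f)}
2. swap(f,a)  →  {above(d,d), above(f,d), inpos(a,f), inpos(d,f)}
3. bind(d)  →  {above(f,d), clear(d,d), inpos(a,f), inpos(d,f)}
4. swap(d,d)  →  {above(f,d), inpos(a,f), inpos(d,d), inpos(d,f)}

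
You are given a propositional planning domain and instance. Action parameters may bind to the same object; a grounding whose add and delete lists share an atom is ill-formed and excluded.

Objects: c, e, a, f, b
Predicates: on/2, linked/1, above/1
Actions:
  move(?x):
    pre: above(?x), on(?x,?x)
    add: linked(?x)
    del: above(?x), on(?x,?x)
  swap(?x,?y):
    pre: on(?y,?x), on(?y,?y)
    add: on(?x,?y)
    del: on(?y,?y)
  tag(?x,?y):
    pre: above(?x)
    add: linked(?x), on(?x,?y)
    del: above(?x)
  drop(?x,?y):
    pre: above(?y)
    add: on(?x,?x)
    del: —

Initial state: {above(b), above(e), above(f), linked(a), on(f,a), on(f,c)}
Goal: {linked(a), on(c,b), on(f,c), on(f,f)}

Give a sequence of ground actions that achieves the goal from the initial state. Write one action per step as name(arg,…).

tag(f,f); tag(b,c); drop(b,e); swap(c,b)

1. tag(f,f)  →  {above(b), above(e), linked(a), linked(f), on(f,a), on(f,c), on(f,f)}
2. tag(b,c)  →  {above(e), linked(a), linked(b), linked(f), on(b,c), on(f,a), on(f,c), on(f,f)}
3. drop(b,e)  →  {above(e), linked(a), linked(b), linked(f), on(b,b), on(b,c), on(f,a), on(f,c), on(f,f)}
4. swap(c,b)  →  {above(e), linked(a), linked(b), linked(f), on(b,c), on(c,b), on(f,a), on(f,c), on(f,f)}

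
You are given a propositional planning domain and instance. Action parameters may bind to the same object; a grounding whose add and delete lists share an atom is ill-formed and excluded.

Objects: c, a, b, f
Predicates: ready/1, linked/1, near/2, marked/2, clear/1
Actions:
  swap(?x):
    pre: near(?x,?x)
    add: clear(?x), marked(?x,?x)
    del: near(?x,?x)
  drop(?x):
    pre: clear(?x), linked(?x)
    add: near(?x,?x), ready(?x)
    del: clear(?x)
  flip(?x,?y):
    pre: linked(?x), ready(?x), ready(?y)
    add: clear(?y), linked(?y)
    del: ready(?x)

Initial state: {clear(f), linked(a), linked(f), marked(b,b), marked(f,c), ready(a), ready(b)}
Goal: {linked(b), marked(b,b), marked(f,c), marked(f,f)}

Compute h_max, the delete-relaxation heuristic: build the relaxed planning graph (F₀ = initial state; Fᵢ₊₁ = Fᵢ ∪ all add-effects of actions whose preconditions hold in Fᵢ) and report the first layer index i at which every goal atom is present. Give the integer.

2

F0 = init (7 atoms)
F1 = F0 ∪ {clear(a), clear(b), linked(b), near(f,f), ready(f)}  (12 atoms)
F2 = F1 ∪ {marked(f,f), near(a,a), near(b,b)}  (15 atoms)
goal ⊆ F2  ⇒  h_max = 2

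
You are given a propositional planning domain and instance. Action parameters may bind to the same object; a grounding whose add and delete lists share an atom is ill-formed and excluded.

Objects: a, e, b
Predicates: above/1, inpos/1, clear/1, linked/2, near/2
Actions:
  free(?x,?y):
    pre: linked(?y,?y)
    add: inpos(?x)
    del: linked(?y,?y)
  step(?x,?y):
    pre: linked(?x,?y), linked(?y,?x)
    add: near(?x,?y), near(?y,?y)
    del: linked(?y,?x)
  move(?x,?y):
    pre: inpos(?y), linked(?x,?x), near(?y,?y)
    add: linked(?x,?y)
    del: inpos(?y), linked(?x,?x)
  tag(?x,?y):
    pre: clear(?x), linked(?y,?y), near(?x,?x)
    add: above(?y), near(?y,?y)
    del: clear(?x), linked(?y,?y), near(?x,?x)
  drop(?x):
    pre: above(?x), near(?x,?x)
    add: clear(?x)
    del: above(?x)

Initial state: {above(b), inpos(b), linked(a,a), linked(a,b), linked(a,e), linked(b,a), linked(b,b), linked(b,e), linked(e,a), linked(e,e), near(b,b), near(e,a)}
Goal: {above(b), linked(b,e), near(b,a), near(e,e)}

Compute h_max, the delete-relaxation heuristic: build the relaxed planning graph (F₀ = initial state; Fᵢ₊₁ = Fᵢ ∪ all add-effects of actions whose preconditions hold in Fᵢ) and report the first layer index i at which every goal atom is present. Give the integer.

F0 = init (12 atoms)
F1 = F0 ∪ {clear(b), inpos(a), inpos(e), linked(e,b), near(a,a), near(a,b), near(a,e), near(b,a), near(e,e)}  (21 atoms)
goal ⊆ F1  ⇒  h_max = 1

1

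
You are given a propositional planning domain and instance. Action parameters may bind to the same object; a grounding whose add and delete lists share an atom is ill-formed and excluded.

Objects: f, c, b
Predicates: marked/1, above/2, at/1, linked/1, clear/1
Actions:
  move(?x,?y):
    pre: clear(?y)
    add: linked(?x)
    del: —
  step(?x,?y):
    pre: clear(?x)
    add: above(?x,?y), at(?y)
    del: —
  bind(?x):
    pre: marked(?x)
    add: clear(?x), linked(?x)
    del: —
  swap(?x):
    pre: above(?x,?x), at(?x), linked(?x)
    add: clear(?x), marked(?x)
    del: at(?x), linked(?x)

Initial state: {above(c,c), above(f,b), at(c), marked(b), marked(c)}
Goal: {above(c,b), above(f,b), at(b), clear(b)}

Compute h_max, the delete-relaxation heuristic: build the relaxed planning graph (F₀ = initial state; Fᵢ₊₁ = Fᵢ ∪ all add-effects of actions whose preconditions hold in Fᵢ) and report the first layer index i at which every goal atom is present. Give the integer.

2

F0 = init (5 atoms)
F1 = F0 ∪ {clear(b), clear(c), linked(b), linked(c)}  (9 atoms)
F2 = F1 ∪ {above(b,b), above(b,c), above(b,f), above(c,b), above(c,f), at(b), at(f), linked(f)}  (17 atoms)
goal ⊆ F2  ⇒  h_max = 2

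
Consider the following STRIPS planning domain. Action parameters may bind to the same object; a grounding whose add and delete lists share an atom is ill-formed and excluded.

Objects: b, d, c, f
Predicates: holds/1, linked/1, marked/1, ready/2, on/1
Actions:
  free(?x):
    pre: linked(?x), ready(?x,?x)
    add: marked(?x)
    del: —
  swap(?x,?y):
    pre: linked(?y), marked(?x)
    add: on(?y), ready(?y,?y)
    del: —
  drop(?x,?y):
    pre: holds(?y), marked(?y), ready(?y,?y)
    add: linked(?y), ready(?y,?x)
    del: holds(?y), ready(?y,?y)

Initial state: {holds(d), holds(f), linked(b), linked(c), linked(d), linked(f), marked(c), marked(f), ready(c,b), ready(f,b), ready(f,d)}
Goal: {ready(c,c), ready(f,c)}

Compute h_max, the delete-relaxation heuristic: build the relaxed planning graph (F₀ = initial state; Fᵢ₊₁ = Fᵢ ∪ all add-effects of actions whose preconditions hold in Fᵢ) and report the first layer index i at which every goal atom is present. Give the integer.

F0 = init (11 atoms)
F1 = F0 ∪ {on(b), on(c), on(d), on(f), ready(b,b), ready(c,c), ready(d,d), ready(f,f)}  (19 atoms)
F2 = F1 ∪ {marked(b), marked(d), ready(f,c)}  (22 atoms)
goal ⊆ F2  ⇒  h_max = 2

2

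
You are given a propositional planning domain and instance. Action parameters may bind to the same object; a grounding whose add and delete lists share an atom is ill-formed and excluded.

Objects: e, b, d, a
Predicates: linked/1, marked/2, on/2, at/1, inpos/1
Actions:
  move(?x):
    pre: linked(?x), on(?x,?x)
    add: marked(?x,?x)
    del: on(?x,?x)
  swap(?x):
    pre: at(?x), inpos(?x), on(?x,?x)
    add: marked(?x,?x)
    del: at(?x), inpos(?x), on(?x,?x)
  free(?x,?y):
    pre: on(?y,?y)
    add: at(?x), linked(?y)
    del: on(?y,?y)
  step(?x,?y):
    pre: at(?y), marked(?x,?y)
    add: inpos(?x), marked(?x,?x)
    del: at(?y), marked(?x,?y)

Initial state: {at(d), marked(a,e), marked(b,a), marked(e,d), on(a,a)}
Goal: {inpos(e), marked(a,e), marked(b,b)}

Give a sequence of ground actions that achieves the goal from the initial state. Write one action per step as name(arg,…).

1. free(a,a)  →  {at(a), at(d), linked(a), marked(a,e), marked(b,a), marked(e,d)}
2. step(e,d)  →  {at(a), inpos(e), linked(a), marked(a,e), marked(b,a), marked(e,e)}
3. step(b,a)  →  {inpos(b), inpos(e), linked(a), marked(a,e), marked(b,b), marked(e,e)}

free(a,a); step(e,d); step(b,a)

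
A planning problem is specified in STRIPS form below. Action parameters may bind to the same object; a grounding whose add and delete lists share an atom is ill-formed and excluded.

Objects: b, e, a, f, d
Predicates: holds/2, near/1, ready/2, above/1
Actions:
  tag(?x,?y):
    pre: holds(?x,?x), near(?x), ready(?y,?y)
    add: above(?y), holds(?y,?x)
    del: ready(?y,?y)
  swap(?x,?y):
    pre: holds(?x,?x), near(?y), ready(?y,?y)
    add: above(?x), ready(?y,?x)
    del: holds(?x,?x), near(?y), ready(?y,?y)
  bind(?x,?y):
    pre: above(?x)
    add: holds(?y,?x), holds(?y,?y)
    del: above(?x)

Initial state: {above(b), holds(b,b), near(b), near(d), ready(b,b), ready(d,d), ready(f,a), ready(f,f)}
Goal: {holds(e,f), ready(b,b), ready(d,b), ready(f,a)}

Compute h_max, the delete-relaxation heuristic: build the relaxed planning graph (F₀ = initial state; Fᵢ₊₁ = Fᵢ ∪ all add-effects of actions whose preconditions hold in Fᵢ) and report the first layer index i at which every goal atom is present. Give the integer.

2

F0 = init (8 atoms)
F1 = F0 ∪ {above(d), above(f), holds(a,a), holds(a,b), holds(d,b), holds(d,d), holds(e,b), holds(e,e), holds(f,b), holds(f,f), ready(d,b)}  (19 atoms)
F2 = F1 ∪ {above(a), above(e), holds(a,d), holds(a,f), holds(b,d), holds(b,f), holds(d,f), holds(e,d), holds(e,f), holds(f,d), ready(b,a), ready(b,d), ready(b,e), ready(b,f), ready(d,a), ready(d,e), ready(d,f)}  (36 atoms)
goal ⊆ F2  ⇒  h_max = 2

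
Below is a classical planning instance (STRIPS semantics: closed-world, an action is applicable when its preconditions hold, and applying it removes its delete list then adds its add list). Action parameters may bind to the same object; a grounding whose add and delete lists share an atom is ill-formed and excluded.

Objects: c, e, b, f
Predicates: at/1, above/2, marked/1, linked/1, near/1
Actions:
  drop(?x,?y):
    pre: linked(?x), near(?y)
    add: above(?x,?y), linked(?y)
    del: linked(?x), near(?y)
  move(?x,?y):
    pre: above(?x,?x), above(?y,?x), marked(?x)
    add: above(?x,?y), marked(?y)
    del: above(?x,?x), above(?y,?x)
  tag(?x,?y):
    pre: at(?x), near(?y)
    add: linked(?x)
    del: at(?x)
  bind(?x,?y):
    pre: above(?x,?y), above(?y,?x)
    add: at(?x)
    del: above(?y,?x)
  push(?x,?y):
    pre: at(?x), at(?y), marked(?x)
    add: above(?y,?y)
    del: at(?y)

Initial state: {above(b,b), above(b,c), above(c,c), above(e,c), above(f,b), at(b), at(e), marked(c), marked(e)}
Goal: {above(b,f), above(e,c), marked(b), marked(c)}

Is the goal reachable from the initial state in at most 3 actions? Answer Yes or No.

Yes

1. move(c,b)  →  {above(b,b), above(c,b), above(e,c), above(f,b), at(b), at(e), marked(b), marked(c), marked(e)}
2. move(b,f)  →  {above(b,f), above(c,b), above(e,c), at(b), at(e), marked(b), marked(c), marked(e), marked(f)}
optimal plan length = 2; 2 ≤ 3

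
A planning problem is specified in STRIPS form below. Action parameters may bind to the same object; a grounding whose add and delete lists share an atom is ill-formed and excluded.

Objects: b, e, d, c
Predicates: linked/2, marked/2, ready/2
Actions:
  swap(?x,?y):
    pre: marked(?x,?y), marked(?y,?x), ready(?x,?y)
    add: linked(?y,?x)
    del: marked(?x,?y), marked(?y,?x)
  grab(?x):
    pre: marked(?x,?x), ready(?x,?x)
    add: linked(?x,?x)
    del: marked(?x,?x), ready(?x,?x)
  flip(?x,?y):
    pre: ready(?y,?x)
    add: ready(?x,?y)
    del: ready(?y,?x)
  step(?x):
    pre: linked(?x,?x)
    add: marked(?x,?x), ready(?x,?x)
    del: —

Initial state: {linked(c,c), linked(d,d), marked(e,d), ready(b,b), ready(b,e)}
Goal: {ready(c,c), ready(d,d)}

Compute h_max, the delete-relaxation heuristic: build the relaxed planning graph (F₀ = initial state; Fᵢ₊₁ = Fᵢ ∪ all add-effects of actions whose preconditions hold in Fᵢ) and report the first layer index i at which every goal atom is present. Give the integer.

1

F0 = init (5 atoms)
F1 = F0 ∪ {marked(c,c), marked(d,d), ready(c,c), ready(d,d), ready(e,b)}  (10 atoms)
goal ⊆ F1  ⇒  h_max = 1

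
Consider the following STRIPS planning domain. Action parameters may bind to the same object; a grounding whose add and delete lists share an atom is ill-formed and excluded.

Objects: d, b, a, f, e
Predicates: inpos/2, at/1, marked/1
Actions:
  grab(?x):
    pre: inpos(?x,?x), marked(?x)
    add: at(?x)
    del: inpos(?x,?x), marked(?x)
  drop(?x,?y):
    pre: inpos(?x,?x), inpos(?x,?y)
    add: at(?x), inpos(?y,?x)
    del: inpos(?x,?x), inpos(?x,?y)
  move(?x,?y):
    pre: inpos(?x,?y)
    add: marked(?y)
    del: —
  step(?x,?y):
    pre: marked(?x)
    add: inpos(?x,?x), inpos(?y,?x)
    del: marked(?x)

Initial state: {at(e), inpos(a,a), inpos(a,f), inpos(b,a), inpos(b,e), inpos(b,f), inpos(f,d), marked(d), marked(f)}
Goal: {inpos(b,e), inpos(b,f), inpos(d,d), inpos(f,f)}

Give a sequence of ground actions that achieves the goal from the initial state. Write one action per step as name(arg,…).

1. step(d,d)  →  {at(e), inpos(a,a), inpos(a,f), inpos(b,a), inpos(b,e), inpos(b,f), inpos(d,d), inpos(f,d), marked(f)}
2. step(f,d)  →  {at(e), inpos(a,a), inpos(a,f), inpos(b,a), inpos(b,e), inpos(b,f), inpos(d,d), inpos(d,f), inpos(f,d), inpos(f,f)}

step(d,d); step(f,d)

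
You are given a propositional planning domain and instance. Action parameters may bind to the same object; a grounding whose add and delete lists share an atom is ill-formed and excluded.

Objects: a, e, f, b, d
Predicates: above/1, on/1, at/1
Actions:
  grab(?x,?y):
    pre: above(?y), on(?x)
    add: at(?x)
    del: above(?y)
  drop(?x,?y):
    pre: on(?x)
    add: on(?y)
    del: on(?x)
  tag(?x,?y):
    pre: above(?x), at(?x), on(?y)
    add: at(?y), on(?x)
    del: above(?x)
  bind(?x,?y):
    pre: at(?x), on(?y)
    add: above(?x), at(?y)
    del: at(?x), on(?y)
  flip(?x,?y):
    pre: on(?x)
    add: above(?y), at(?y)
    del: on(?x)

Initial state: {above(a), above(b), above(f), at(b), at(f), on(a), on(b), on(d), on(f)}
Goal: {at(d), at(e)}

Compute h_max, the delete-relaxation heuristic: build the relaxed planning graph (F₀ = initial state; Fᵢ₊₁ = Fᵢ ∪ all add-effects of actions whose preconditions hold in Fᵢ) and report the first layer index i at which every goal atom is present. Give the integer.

F0 = init (9 atoms)
F1 = F0 ∪ {above(d), above(e), at(a), at(d), at(e), on(e)}  (15 atoms)
goal ⊆ F1  ⇒  h_max = 1

1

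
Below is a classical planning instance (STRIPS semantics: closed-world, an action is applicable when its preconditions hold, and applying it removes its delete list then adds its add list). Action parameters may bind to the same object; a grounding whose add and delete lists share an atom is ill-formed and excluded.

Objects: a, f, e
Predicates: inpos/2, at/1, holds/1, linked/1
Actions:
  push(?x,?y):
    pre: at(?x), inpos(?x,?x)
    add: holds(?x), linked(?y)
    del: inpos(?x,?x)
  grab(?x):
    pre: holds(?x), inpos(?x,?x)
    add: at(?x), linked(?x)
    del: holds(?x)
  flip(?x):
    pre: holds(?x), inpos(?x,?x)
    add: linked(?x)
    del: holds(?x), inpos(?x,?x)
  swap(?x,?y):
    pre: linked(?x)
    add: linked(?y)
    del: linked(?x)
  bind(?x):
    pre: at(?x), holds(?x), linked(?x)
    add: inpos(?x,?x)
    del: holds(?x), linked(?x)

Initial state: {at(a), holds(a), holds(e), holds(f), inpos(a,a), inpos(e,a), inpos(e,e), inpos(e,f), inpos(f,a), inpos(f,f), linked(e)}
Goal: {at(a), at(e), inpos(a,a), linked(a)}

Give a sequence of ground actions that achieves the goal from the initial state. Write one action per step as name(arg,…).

1. grab(a)  →  {at(a), holds(e), holds(f), inpos(a,a), inpos(e,a), inpos(e,e), inpos(e,f), inpos(f,a), inpos(f,f), linked(a), linked(e)}
2. grab(e)  →  {at(a), at(e), holds(f), inpos(a,a), inpos(e,a), inpos(e,e), inpos(e,f), inpos(f,a), inpos(f,f), linked(a), linked(e)}

grab(a); grab(e)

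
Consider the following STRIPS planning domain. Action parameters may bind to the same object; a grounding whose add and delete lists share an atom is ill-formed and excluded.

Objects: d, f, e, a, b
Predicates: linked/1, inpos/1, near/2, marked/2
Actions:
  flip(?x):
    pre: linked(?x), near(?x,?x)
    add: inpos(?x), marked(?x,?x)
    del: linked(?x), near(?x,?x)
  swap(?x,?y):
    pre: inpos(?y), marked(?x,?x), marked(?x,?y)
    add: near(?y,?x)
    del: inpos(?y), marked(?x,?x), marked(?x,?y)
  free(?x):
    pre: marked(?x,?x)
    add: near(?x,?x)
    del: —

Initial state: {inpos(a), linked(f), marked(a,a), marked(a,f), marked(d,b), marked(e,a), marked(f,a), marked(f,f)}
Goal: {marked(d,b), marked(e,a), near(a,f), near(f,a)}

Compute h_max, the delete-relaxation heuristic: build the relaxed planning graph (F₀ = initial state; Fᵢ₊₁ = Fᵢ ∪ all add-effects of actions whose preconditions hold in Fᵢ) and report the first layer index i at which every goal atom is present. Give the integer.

F0 = init (8 atoms)
F1 = F0 ∪ {near(a,a), near(a,f), near(f,f)}  (11 atoms)
F2 = F1 ∪ {inpos(f)}  (12 atoms)
F3 = F2 ∪ {near(f,a)}  (13 atoms)
goal ⊆ F3  ⇒  h_max = 3

3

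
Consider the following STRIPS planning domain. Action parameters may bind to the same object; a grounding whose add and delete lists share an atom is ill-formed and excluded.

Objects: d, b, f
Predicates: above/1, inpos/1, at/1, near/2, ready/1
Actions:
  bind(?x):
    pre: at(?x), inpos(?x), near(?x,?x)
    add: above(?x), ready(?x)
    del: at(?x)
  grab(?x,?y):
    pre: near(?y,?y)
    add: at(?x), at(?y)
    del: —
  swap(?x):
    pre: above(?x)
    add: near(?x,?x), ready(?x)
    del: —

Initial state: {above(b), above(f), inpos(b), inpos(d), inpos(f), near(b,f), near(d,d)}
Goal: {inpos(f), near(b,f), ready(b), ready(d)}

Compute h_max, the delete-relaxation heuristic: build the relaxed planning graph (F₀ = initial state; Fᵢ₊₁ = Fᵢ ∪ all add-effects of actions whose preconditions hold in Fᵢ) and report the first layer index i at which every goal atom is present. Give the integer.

2

F0 = init (7 atoms)
F1 = F0 ∪ {at(b), at(d), at(f), near(b,b), near(f,f), ready(b), ready(f)}  (14 atoms)
F2 = F1 ∪ {above(d), ready(d)}  (16 atoms)
goal ⊆ F2  ⇒  h_max = 2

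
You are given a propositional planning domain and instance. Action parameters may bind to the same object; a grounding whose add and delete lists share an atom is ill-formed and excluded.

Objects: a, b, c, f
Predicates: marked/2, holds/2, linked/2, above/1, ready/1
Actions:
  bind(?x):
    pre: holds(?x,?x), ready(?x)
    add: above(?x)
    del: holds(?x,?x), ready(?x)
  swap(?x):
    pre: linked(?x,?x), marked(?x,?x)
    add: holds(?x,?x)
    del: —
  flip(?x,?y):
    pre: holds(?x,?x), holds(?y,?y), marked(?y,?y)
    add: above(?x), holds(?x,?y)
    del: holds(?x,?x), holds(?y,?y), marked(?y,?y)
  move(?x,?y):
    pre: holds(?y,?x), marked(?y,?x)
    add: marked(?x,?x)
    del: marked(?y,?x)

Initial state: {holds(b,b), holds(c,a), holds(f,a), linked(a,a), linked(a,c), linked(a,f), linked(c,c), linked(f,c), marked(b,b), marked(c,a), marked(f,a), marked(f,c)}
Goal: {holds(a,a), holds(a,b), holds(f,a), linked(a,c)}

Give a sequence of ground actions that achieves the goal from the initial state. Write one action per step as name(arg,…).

move(a,c); swap(a); flip(a,b); swap(a)

1. move(a,c)  →  {holds(b,b), holds(c,a), holds(f,a), linked(a,a), linked(a,c), linked(a,f), linked(c,c), linked(f,c), marked(a,a), marked(b,b), marked(f,a), marked(f,c)}
2. swap(a)  →  {holds(a,a), holds(b,b), holds(c,a), holds(f,a), linked(a,a), linked(a,c), linked(a,f), linked(c,c), linked(f,c), marked(a,a), marked(b,b), marked(f,a), marked(f,c)}
3. flip(a,b)  →  {above(a), holds(a,b), holds(c,a), holds(f,a), linked(a,a), linked(a,c), linked(a,f), linked(c,c), linked(f,c), marked(a,a), marked(f,a), marked(f,c)}
4. swap(a)  →  {above(a), holds(a,a), holds(a,b), holds(c,a), holds(f,a), linked(a,a), linked(a,c), linked(a,f), linked(c,c), linked(f,c), marked(a,a), marked(f,a), marked(f,c)}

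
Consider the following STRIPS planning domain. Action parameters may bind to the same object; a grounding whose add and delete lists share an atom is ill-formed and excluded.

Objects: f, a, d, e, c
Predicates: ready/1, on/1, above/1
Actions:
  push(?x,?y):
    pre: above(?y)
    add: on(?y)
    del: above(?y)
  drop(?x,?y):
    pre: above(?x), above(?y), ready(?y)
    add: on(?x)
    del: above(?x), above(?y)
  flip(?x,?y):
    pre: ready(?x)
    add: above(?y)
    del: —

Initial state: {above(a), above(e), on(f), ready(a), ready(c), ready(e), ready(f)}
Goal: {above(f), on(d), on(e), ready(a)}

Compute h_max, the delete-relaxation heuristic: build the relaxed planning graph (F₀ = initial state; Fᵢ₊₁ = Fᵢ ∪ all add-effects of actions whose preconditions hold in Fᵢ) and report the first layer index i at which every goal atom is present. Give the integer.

F0 = init (7 atoms)
F1 = F0 ∪ {above(c), above(d), above(f), on(a), on(e)}  (12 atoms)
F2 = F1 ∪ {on(c), on(d)}  (14 atoms)
goal ⊆ F2  ⇒  h_max = 2

2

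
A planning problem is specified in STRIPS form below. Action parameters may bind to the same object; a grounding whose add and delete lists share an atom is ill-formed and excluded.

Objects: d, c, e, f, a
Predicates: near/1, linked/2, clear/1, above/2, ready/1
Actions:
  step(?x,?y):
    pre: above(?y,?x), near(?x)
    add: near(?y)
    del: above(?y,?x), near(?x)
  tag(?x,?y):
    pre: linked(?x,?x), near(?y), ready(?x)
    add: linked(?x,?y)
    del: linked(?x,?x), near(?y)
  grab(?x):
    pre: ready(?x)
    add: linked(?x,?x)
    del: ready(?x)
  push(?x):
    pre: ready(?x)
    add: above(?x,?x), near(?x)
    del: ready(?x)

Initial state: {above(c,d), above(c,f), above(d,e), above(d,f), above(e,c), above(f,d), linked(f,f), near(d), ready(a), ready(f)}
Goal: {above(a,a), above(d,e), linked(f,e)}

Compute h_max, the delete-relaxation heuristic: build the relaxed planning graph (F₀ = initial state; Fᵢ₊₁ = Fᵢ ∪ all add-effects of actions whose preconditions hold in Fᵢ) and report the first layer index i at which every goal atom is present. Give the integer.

F0 = init (10 atoms)
F1 = F0 ∪ {above(a,a), above(f,f), linked(a,a), linked(f,d), near(a), near(c), near(f)}  (17 atoms)
F2 = F1 ∪ {linked(a,c), linked(a,d), linked(a,f), linked(f,a), linked(f,c), near(e)}  (23 atoms)
F3 = F2 ∪ {linked(a,e), linked(f,e)}  (25 atoms)
goal ⊆ F3  ⇒  h_max = 3

3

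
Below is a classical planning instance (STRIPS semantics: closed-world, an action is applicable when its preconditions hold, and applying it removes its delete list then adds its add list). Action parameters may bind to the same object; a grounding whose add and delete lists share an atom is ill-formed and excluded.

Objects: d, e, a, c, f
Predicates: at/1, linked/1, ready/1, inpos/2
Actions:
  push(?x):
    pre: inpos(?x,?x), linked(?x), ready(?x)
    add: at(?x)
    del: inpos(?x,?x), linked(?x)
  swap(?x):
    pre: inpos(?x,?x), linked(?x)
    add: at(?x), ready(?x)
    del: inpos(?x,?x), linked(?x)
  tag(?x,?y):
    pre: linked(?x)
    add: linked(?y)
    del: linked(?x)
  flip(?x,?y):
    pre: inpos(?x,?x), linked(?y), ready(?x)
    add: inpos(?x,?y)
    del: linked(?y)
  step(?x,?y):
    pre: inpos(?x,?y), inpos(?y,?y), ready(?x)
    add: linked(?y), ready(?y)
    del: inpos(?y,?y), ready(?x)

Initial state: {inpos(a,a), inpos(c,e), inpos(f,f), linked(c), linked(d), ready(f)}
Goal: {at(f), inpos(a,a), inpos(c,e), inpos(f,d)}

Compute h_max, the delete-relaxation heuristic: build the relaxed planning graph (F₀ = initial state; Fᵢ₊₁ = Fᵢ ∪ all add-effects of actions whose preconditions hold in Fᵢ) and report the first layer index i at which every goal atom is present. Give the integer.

F0 = init (6 atoms)
F1 = F0 ∪ {inpos(f,c), inpos(f,d), linked(a), linked(e), linked(f)}  (11 atoms)
F2 = F1 ∪ {at(a), at(f), inpos(f,a), inpos(f,e), ready(a)}  (16 atoms)
goal ⊆ F2  ⇒  h_max = 2

2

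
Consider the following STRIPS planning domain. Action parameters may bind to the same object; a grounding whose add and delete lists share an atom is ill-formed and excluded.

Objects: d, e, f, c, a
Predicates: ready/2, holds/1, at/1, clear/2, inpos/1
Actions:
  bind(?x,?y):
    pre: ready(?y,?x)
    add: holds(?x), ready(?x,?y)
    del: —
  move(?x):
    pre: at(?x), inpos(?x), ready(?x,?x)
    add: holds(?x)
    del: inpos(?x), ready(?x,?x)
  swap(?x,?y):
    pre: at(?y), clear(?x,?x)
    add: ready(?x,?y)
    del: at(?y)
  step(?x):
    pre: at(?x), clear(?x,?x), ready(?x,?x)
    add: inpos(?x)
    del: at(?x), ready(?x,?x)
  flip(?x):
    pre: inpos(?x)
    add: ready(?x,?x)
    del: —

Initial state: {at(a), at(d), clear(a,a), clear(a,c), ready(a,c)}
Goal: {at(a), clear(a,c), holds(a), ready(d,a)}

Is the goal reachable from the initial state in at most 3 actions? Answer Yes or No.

Yes

1. swap(a,d)  →  {at(a), clear(a,a), clear(a,c), ready(a,c), ready(a,d)}
2. bind(d,a)  →  {at(a), clear(a,a), clear(a,c), holds(d), ready(a,c), ready(a,d), ready(d,a)}
3. bind(a,d)  →  {at(a), clear(a,a), clear(a,c), holds(a), holds(d), ready(a,c), ready(a,d), ready(d,a)}
optimal plan length = 3; 3 ≤ 3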